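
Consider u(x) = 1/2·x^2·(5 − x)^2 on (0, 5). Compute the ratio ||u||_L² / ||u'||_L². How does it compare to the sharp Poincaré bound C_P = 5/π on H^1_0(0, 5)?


||u||_L² / ||u'||_L² = 5*sqrt(3)/6 < C_P = 5/π.

u(x) = 1/2·x^2·(5 − x)^2, so u'(x) = x*(x - 5)*(2*x - 5).
u(x) = 1/2·x^2·(5 − x)^2 vanishes at x = 0 and x = 5, so u ∈ H^1_0(0, 5). Differentiate via the product rule and integrate the resulting polynomials term by term.
  ∫_0^5 u² dx = ∫_0^5 (x^8/4 - 5*x^7 + 75*x^6/2 - 125*x^5 + 625*x^4/4) dx. Term by term:
    ∫_0^5 x^8/4 dx = 1953125/36;  ∫_0^5 -5*x^7 dx = -1953125/8;  ∫_0^5 75*x^6/2 dx = 5859375/14;
    ∫_0^5 -125*x^5 dx = -1953125/6;  ∫_0^5 625*x^4/4 dx = 390625/4.
  Sum: 1953125/36 − 1953125/8 + 5859375/14 − 1953125/6 + 390625/4 = 390625/504.
  ∫_0^5 (u')² dx = ∫_0^5 (4*x^6 - 60*x^5 + 325*x^4 - 750*x^3 + 625*x^2) dx. Term by term:
    ∫_0^5 4*x^6 dx = 312500/7;  ∫_0^5 -60*x^5 dx = -156250;  ∫_0^5 325*x^4 dx = 203125;
    ∫_0^5 -750*x^3 dx = -234375/2;  ∫_0^5 625*x^2 dx = 78125/3.
  Sum: 312500/7 − 156250 + 203125 − 234375/2 + 78125/3 = 15625/42.
∫_0^5 u² dx = 390625/504, so ||u||_L² = 625*sqrt(14)/84.
∫_0^5 (u')² dx = 15625/42, so ||u'||_L² = 125*sqrt(42)/42.
Ratio ||u||_L² / ||u'||_L² = 5*sqrt(3)/6.
Sharp Poincaré constant on H^1_0(0, 5) is C_P = L/π = 5/π, achieved by sin(π/5·x).
A polynomial bump cannot attain the sharp Poincaré constant (only the first sine eigenfunction does), so the ratio is strictly less than C_P, consistent with ||u||_L² ≤ C_P ||u'||_L².


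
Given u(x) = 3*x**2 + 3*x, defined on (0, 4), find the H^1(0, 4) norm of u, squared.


||u||_{H^1}^2 = 21396/5

The H^1 norm (squared) on an interval (0, L) is
  ||u||_{H^1}^2 = ∫_0^L u(x)^2 dx + ∫_0^L u'(x)^2 dx.
Compute u'(x) = 6*x + 3.
Then u(x)^2 = 9*x**4 + 18*x**3 + 9*x**2 and u'(x)^2 = 36*x**2 + 36*x + 9.
Integrate each monomial from 0 to 4 using ∫_0^4 c·x^n dx = c·4^(n+1)/(n+1):
  ∫_0^4 u(x)^2 dx = ∫_0^4 (9*x^4 + 18*x^3 + 9*x^2) dx. Term by term:
    ∫_0^4 9*x^4 dx = 9216/5;  ∫_0^4 18*x^3 dx = 1152;  ∫_0^4 9*x^2 dx = 192.
  Sum: 9216/5 + 1152 + 192 = 15936/5.
  ∫_0^4 u'(x)^2 dx = ∫_0^4 (36*x^2 + 36*x + 9) dx. Term by term:
    ∫_0^4 36*x^2 dx = 768;  ∫_0^4 36*x dx = 288;  ∫_0^4 9 dx = 36.
  Sum: 768 + 288 + 36 = 1092.
Adding: ||u||_{H^1}^2 = 15936/5 + 1092 = 21396/5.


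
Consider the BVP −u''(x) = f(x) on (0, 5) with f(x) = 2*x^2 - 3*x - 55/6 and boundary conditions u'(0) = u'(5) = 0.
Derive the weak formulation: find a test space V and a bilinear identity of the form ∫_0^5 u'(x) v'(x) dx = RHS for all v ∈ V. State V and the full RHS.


V = H^1(0, 5) (no boundary constraint on v; u is determined up to an additive constant); weak form: ∫_0^5 u'v' dx = ∫_0^5 (2*x^2 - 3*x - 55/6) v dx for all v ∈ V.

Multiply both sides by a test function v and integrate from 0 to 5:
  ∫_0^5 −u''(x) v(x) dx = ∫_0^5 f(x) v(x) dx.
Integrate the LHS by parts once:
  ∫_0^5 −u'' v dx = −[u'(x) v(x)]_0^5 + ∫_0^5 u'(x) v'(x) dx.
Thus ∫_0^5 u'(x) v'(x) dx = ∫_0^5 f(x) v(x) dx + [u'(x) v(x)]_0^5.
Choose V so that boundary terms are either known or forced to vanish.
u has homogeneous Neumann: u'(0) = u'(5) = 0. So [u' v]_0^5 = 0·v(5) − 0·v(0) = 0 for any v; take V = H^1(0, 5).
Weak formulation: find u (satisfying any essential BC) such that ∫_0^5 u'(x) v'(x) dx = ∫_0^5 f v dx for all v ∈ V (homogeneous Neumann, so boundary terms vanish).
Substituting f(x) = 2*x^2 - 3*x - 55/6, the right-hand side is ∫_0^5 (2*x^2 - 3*x - 55/6) v dx.
Compatibility check (pure Neumann): taking v ≡ 1 ∈ V gives 0 = ∫_0^5 f dx + (0) − (0), i.e. ∫_0^5 f dx must equal u'(0) − u'(5) = 0. Indeed ∫_0^5 (2*x^2 - 3*x - 55/6) dx = 0, so the data are compatible. The solution is then unique only up to an additive constant (fix it e.g. by requiring ∫_0^5 u dx = 0).


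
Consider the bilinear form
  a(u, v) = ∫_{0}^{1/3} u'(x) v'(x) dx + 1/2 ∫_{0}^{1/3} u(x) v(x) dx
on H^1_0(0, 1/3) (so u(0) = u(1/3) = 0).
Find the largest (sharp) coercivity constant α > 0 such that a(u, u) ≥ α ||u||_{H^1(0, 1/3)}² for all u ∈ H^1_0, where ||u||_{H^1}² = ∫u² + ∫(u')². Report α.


α = (1 + 18*π^2)/(2*(1 + 9*π^2))

Coercivity of a(·,·) on H^1_0(0, 1/3) means a(u, u) ≥ α ||u||_{H^1}² for every u ∈ H^1_0.
The interval has length L = 1/3, and Poincaré/coercivity depend only on L. Here a(u, u) = ∫(u')² + (1/2)·∫u².
Here 0 < c = 1/2 < 1. The condition a(u,u) ≥ α||u||_{H^1}² reads (1−α)∫(u')² ≥ (α−c)∫u². Any admissible α is ≤ 1 (rapidly oscillating u have ∫u²/∫(u')² → 0), and α = 1 would force 0 ≥ (1−c)∫u², impossible since c < 1; so 1−α > 0. By the sharp Poincaré inequality on H^1_0 of an interval of length L, ∫(u')² ≥ (π/L)²∫u² with equality for the first sine mode sin(π(x−x₀)/L) (x₀ the left endpoint), so the inequality holds for all u iff (1−α)(π/L)² ≥ α − c, i.e. α ≤ ((π/L)² + c)/((π/L)² + 1) = (1 + c(L/π)²)/(1 + (L/π)²). With (π/L)² = 9*π^2 and c = 1/2, the largest admissible constant is α = ((π/L)² + c)/((π/L)² + 1).
Simplifying, α = (1 + 18*π^2)/(2*(1 + 9*π^2)).


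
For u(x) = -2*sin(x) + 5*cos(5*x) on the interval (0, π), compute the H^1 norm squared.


||u||_{H^1(0,π)}^2 = 329*π

u'(x) = -25*sin(5*x) - 2*cos(x).
Expand u² and (u')² and integrate term by term on (0, π), using: for integers n ≥ 1, ∫_0^π sin²(nx) dx = ∫_0^π cos²(nx) dx = π/2; for n ≠ n', ∫_0^π sin(nx)sin(n'x) dx = ∫_0^π cos(nx)cos(n'x) dx = 0; and by product-to-sum, ∫_0^π sin(nx)cos(n'x) dx = ½∫_0^π [sin((n+n')x) + sin((n−n')x)] dx, which is 0 when n+n' is even and 2n/(n²−n'²) when n+n' is odd (it need not vanish on (0, π)).
  u² squared terms: (-2)²·∫sin(x)² dx = 4·π/2 = 2*π;  (5)²·∫cos(5x)² dx = 25·π/2 = 25*π/2.
  u² cross terms: 2·(-2)·(5)·∫sin(x)·cos(5x) dx = -20·(0) = 0.
  So ∫_0^π u² dx = 2*π + 25*π/2 + 0 = 29*π/2.
  (u')² squared terms: (-25)²·∫sin(5x)² dx = 625·π/2 = 625*π/2;  (-2)²·∫cos(x)² dx = 4·π/2 = 2*π.
  (u')² cross terms: 2·(-25)·(-2)·∫sin(5x)·cos(x) dx = 100·(0) = 0.
  So ∫_0^π (u')² dx = 625*π/2 + 2*π + 0 = 629*π/2.
||u||_{H^1}^2 = (29*π/2) + (629*π/2) = 329*π.


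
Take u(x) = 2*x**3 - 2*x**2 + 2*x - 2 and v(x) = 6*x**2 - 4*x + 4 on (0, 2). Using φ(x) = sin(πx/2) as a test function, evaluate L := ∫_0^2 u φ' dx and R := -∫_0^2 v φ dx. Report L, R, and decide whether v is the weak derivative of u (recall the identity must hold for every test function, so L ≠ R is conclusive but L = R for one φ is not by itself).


LHS = -40/π + 192/π^3, RHS = -48/π + 192/π^3. No, v is not the weak derivative of u.

u(x) = 2*x**3 - 2*x**2 + 2*x - 2, classical derivative u'(x) = 6*x**2 - 4*x + 2.
φ(x) = sin(πx/2), so φ'(x) = π*cos(π*x/2)/2.
Note φ(0) = φ(2) = 0, so the boundary term u·φ vanishes.
LHS = ∫_0^2 u(x) φ'(x) dx = ∫_0^2 (π*x^3*cos(π*x/2) - π*x^2*cos(π*x/2) + π*x*cos(π*x/2) - π*cos(π*x/2)) dx. Term by term:
  ∫_0^2 -π*cos(π*x/2) dx = 0;  ∫_0^2 π*x*cos(π*x/2) dx = -8/π;  ∫_0^2 π*x^3*cos(π*x/2) dx = -48/π + 192/π^3;
  ∫_0^2 -π*x^2*cos(π*x/2) dx = 16/π.
Sum: 0 − 8/π + -48/π + 192/π^3 + 16/π = -40/π + 192/π^3.
So LHS = -40/π + 192/π^3.
∫_0^2 v(x) φ(x) dx = ∫_0^2 (6*x^2*sin(π*x/2) - 4*x*sin(π*x/2) + 4*sin(π*x/2)) dx. Term by term:
  ∫_0^2 4*sin(π*x/2) dx = 16/π;  ∫_0^2 -4*x*sin(π*x/2) dx = -16/π;  ∫_0^2 6*x^2*sin(π*x/2) dx = -192/π^3 + 48/π.
Sum: 16/π − 16/π + -192/π^3 + 48/π = -192/π^3 + 48/π.
So RHS = -∫_0^2 v(x) φ(x) dx = -48/π + 192/π^3.
LHS − RHS = 8/π ≠ 0, so the identity fails.
(For a valid weak derivative the identity must hold for EVERY test function, in particular this one. The failure shows v is NOT the weak derivative of u.)
Correct weak derivative would be u'(x) = 6*x**2 - 4*x + 2.


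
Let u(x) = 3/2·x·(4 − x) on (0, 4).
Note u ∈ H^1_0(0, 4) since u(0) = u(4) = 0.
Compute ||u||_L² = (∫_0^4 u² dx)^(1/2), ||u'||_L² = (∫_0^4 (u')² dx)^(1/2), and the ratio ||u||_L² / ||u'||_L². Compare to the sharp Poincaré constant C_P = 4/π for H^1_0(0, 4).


||u||_L² / ||u'||_L² = 2*sqrt(10)/5 < C_P = 4/π.

u(x) = 3/2·x·(4 − x), so u'(x) = 6 - 3*x.
u(x) = 3/2·x·(4 − x) vanishes at x = 0 and x = 4, so u ∈ H^1_0(0, 4). Differentiate via the product rule and integrate the resulting polynomials term by term.
  ∫_0^4 u² dx = ∫_0^4 (9*x^4/4 - 18*x^3 + 36*x^2) dx. Term by term:
    ∫_0^4 9*x^4/4 dx = 2304/5;  ∫_0^4 -18*x^3 dx = -1152;  ∫_0^4 36*x^2 dx = 768.
  Sum: 2304/5 − 1152 + 768 = 384/5.
  ∫_0^4 (u')² dx = ∫_0^4 (9*x^2 - 36*x + 36) dx. Term by term:
    ∫_0^4 9*x^2 dx = 192;  ∫_0^4 -36*x dx = -288;  ∫_0^4 36 dx = 144.
  Sum: 192 − 288 + 144 = 48.
∫_0^4 u² dx = 384/5, so ||u||_L² = 8*sqrt(30)/5.
∫_0^4 (u')² dx = 48, so ||u'||_L² = 4*sqrt(3).
Ratio ||u||_L² / ||u'||_L² = 2*sqrt(10)/5.
Sharp Poincaré constant on H^1_0(0, 4) is C_P = L/π = 4/π, achieved by sin(π/4·x).
A polynomial bump cannot attain the sharp Poincaré constant (only the first sine eigenfunction does), so the ratio is strictly less than C_P, consistent with ||u||_L² ≤ C_P ||u'||_L².


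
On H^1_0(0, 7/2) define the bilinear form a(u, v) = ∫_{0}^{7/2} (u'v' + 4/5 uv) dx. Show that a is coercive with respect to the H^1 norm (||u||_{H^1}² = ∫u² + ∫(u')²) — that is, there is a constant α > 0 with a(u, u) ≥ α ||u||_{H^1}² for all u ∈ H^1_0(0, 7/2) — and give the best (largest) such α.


α = 4*(49 + 5*π^2)/(5*(4*π^2 + 49))

Coercivity of a(·,·) on H^1_0(0, 7/2) means a(u, u) ≥ α ||u||_{H^1}² for every u ∈ H^1_0.
The interval has length L = 7/2, and Poincaré/coercivity depend only on L. Here a(u, u) = ∫(u')² + (4/5)·∫u².
Here 0 < c = 4/5 < 1. The condition a(u,u) ≥ α||u||_{H^1}² reads (1−α)∫(u')² ≥ (α−c)∫u². Any admissible α is ≤ 1 (rapidly oscillating u have ∫u²/∫(u')² → 0), and α = 1 would force 0 ≥ (1−c)∫u², impossible since c < 1; so 1−α > 0. By the sharp Poincaré inequality on H^1_0 of an interval of length L, ∫(u')² ≥ (π/L)²∫u² with equality for the first sine mode sin(π(x−x₀)/L) (x₀ the left endpoint), so the inequality holds for all u iff (1−α)(π/L)² ≥ α − c, i.e. α ≤ ((π/L)² + c)/((π/L)² + 1) = (1 + c(L/π)²)/(1 + (L/π)²). With (π/L)² = 4*π^2/49 and c = 4/5, the largest admissible constant is α = ((π/L)² + c)/((π/L)² + 1).
Simplifying, α = 4*(49 + 5*π^2)/(5*(4*π^2 + 49)).


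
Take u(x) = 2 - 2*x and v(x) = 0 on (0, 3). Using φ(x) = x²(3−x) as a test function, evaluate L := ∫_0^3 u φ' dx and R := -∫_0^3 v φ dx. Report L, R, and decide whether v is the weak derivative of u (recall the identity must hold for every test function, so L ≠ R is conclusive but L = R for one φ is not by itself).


LHS = 27/2, RHS = 0. No, v is not the weak derivative of u.

u(x) = 2 - 2*x, classical derivative u'(x) = -2.
φ(x) = x²(3−x), so φ'(x) = 3*x*(2 - x).
Note φ(0) = φ(3) = 0, so the boundary term u·φ vanishes.
LHS = ∫_0^3 u(x) φ'(x) dx = ∫_0^3 (6*x^3 - 18*x^2 + 12*x) dx. Term by term:
  ∫_0^3 6*x^3 dx = 243/2;  ∫_0^3 -18*x^2 dx = -162;  ∫_0^3 12*x dx = 54.
Sum: 243/2 − 162 + 54 = 27/2.
So LHS = 27/2.
∫_0^3 v(x) φ(x) dx = ∫_0^3 (0) dx. Term by term:
  ∫_0^3 0 dx = 0.
So RHS = -∫_0^3 v(x) φ(x) dx = 0.
LHS − RHS = 27/2 ≠ 0, so the identity fails.
(For a valid weak derivative the identity must hold for EVERY test function, in particular this one. The failure shows v is NOT the weak derivative of u.)
Correct weak derivative would be u'(x) = -2.


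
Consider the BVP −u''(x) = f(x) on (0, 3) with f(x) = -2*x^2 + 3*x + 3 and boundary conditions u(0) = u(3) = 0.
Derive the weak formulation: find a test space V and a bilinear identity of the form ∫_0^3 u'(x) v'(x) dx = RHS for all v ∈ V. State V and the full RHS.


V = H^1_0(0, 3) (so v(0) = v(3) = 0); weak form: ∫_0^3 u'v' dx = ∫_0^3 (-2*x^2 + 3*x + 3) v dx for all v ∈ V.

Multiply both sides by a test function v and integrate from 0 to 3:
  ∫_0^3 −u''(x) v(x) dx = ∫_0^3 f(x) v(x) dx.
Integrate the LHS by parts once:
  ∫_0^3 −u'' v dx = −[u'(x) v(x)]_0^3 + ∫_0^3 u'(x) v'(x) dx.
Thus ∫_0^3 u'(x) v'(x) dx = ∫_0^3 f(x) v(x) dx + [u'(x) v(x)]_0^3.
Choose V so that boundary terms are either known or forced to vanish.
u is Dirichlet: u(0) = u(3) = 0. Let V = H^1_0(0, 3); then v(0) = v(3) = 0, and [u' v]_0^3 = 0.
Weak formulation: find u (satisfying any essential BC) such that ∫_0^3 u'(x) v'(x) dx = ∫_0^3 f v dx for all v ∈ V.
Substituting f(x) = -2*x^2 + 3*x + 3, the right-hand side is ∫_0^3 (-2*x^2 + 3*x + 3) v dx.


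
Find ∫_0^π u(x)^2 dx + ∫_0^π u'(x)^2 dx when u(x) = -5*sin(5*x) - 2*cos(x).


||u||_{H^1(0,π)}^2 = 329*π

u'(x) = 2*sin(x) - 25*cos(5*x).
Expand u² and (u')² and integrate term by term on (0, π), using: for integers n ≥ 1, ∫_0^π sin²(nx) dx = ∫_0^π cos²(nx) dx = π/2; for n ≠ n', ∫_0^π sin(nx)sin(n'x) dx = ∫_0^π cos(nx)cos(n'x) dx = 0; and by product-to-sum, ∫_0^π sin(nx)cos(n'x) dx = ½∫_0^π [sin((n+n')x) + sin((n−n')x)] dx, which is 0 when n+n' is even and 2n/(n²−n'²) when n+n' is odd (it need not vanish on (0, π)).
  u² squared terms: (-5)²·∫sin(5x)² dx = 25·π/2 = 25*π/2;  (-2)²·∫cos(x)² dx = 4·π/2 = 2*π.
  u² cross terms: 2·(-5)·(-2)·∫sin(5x)·cos(x) dx = 20·(0) = 0.
  So ∫_0^π u² dx = 25*π/2 + 2*π + 0 = 29*π/2.
  (u')² squared terms: (-25)²·∫cos(5x)² dx = 625·π/2 = 625*π/2;  (2)²·∫sin(x)² dx = 4·π/2 = 2*π.
  (u')² cross terms: 2·(-25)·(2)·∫cos(5x)·sin(x) dx = -100·(0) = 0.
  So ∫_0^π (u')² dx = 625*π/2 + 2*π + 0 = 629*π/2.
||u||_{H^1}^2 = (29*π/2) + (629*π/2) = 329*π.


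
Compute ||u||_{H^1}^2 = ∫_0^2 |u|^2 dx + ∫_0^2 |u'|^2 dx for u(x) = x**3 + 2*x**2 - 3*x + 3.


||u||_{H^1}^2 = 18944/105

The H^1 norm (squared) on an interval (0, L) is
  ||u||_{H^1}^2 = ∫_0^L u(x)^2 dx + ∫_0^L u'(x)^2 dx.
Compute u'(x) = 3*x**2 + 4*x - 3.
Then u(x)^2 = x**6 + 4*x**5 - 2*x**4 - 6*x**3 + 21*x**2 - 18*x + 9 and u'(x)^2 = 9*x**4 + 24*x**3 - 2*x**2 - 24*x + 9.
Integrate each monomial from 0 to 2 using ∫_0^2 c·x^n dx = c·2^(n+1)/(n+1):
  ∫_0^2 u(x)^2 dx = ∫_0^2 (x^6 + 4*x^5 - 2*x^4 - 6*x^3 + 21*x^2 - 18*x + 9) dx. Term by term:
    ∫_0^2 x^6 dx = 128/7;  ∫_0^2 4*x^5 dx = 128/3;  ∫_0^2 -2*x^4 dx = -64/5;
    ∫_0^2 -6*x^3 dx = -24;  ∫_0^2 21*x^2 dx = 56;  ∫_0^2 -18*x dx = -36;
    ∫_0^2 9 dx = 18.
  Sum: 128/7 + 128/3 − 64/5 − 24 + 56 − 36 + 18 = 6526/105.
  ∫_0^2 u'(x)^2 dx = ∫_0^2 (9*x^4 + 24*x^3 - 2*x^2 - 24*x + 9) dx. Term by term:
    ∫_0^2 9*x^4 dx = 288/5;  ∫_0^2 24*x^3 dx = 96;  ∫_0^2 -2*x^2 dx = -16/3;
    ∫_0^2 -24*x dx = -48;  ∫_0^2 9 dx = 18.
  Sum: 288/5 + 96 − 16/3 − 48 + 18 = 1774/15.
Adding: ||u||_{H^1}^2 = 6526/105 + 1774/15 = 18944/105.


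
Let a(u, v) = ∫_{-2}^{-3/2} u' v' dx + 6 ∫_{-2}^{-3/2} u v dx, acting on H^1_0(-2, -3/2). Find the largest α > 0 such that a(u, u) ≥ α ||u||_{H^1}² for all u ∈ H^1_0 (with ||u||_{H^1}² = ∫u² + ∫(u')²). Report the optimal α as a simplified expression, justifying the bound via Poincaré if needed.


α = 1

Coercivity of a(·,·) on H^1_0(-2, -3/2) means a(u, u) ≥ α ||u||_{H^1}² for every u ∈ H^1_0.
The interval has length L = 1/2, and Poincaré/coercivity depend only on L. Here a(u, u) = ∫(u')² + (6)·∫u².
Here c = 6 ≥ 1, so a(u,u) = ∫(u')² + c∫u² ≥ ∫(u')² + ∫u² = ||u||_{H^1}², i.e. α = 1 works. No larger α is possible: a(u,u) ≥ α||u||_{H^1}² means (1−α)∫(u')² ≥ (α−c)∫u², and for the modes u_n = sin(nπ(x−x₀)/L) (x₀ the left endpoint) one has ∫u_n²/∫(u_n')² = (L/(nπ))² → 0, so a(u_n,u_n)/||u_n||_{H^1}² → 1. Hence the optimal constant is α = 1.
Therefore α = 1.


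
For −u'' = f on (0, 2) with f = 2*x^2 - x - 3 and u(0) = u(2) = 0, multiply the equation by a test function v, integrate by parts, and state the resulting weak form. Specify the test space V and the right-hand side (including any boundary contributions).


V = H^1_0(0, 2) (so v(0) = v(2) = 0); weak form: ∫_0^2 u'v' dx = ∫_0^2 (2*x^2 - x - 3) v dx for all v ∈ V.

Multiply both sides by a test function v and integrate from 0 to 2:
  ∫_0^2 −u''(x) v(x) dx = ∫_0^2 f(x) v(x) dx.
Integrate the LHS by parts once:
  ∫_0^2 −u'' v dx = −[u'(x) v(x)]_0^2 + ∫_0^2 u'(x) v'(x) dx.
Thus ∫_0^2 u'(x) v'(x) dx = ∫_0^2 f(x) v(x) dx + [u'(x) v(x)]_0^2.
Choose V so that boundary terms are either known or forced to vanish.
u is Dirichlet: u(0) = u(2) = 0. Let V = H^1_0(0, 2); then v(0) = v(2) = 0, and [u' v]_0^2 = 0.
Weak formulation: find u (satisfying any essential BC) such that ∫_0^2 u'(x) v'(x) dx = ∫_0^2 f v dx for all v ∈ V.
Substituting f(x) = 2*x^2 - x - 3, the right-hand side is ∫_0^2 (2*x^2 - x - 3) v dx.


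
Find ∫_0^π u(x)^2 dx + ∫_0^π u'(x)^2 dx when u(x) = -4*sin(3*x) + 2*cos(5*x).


||u||_{H^1(0,π)}^2 = 132*π

u'(x) = -10*sin(5*x) - 12*cos(3*x).
Expand u² and (u')² and integrate term by term on (0, π), using: for integers n ≥ 1, ∫_0^π sin²(nx) dx = ∫_0^π cos²(nx) dx = π/2; for n ≠ n', ∫_0^π sin(nx)sin(n'x) dx = ∫_0^π cos(nx)cos(n'x) dx = 0; and by product-to-sum, ∫_0^π sin(nx)cos(n'x) dx = ½∫_0^π [sin((n+n')x) + sin((n−n')x)] dx, which is 0 when n+n' is even and 2n/(n²−n'²) when n+n' is odd (it need not vanish on (0, π)).
  u² squared terms: (-4)²·∫sin(3x)² dx = 16·π/2 = 8*π;  (2)²·∫cos(5x)² dx = 4·π/2 = 2*π.
  u² cross terms: 2·(-4)·(2)·∫sin(3x)·cos(5x) dx = -16·(0) = 0.
  So ∫_0^π u² dx = 8*π + 2*π + 0 = 10*π.
  (u')² squared terms: (-12)²·∫cos(3x)² dx = 144·π/2 = 72*π;  (-10)²·∫sin(5x)² dx = 100·π/2 = 50*π.
  (u')² cross terms: 2·(-12)·(-10)·∫cos(3x)·sin(5x) dx = 240·(0) = 0.
  So ∫_0^π (u')² dx = 72*π + 50*π + 0 = 122*π.
||u||_{H^1}^2 = (10*π) + (122*π) = 132*π.


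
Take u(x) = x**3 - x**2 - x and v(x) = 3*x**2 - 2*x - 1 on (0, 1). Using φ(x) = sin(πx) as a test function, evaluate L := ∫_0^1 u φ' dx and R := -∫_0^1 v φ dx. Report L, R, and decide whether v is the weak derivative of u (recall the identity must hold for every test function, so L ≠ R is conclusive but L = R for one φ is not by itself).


LHS = (π^2 + 12)/π^3, RHS = (π^2 + 12)/π^3. Yes, v = u' weakly.

u(x) = x**3 - x**2 - x, classical derivative u'(x) = 3*x**2 - 2*x - 1.
φ(x) = sin(πx), so φ'(x) = π*cos(π*x).
Note φ(0) = φ(1) = 0, so the boundary term u·φ vanishes.
LHS = ∫_0^1 u(x) φ'(x) dx = ∫_0^1 (π*x^3*cos(π*x) - π*x^2*cos(π*x) - π*x*cos(π*x)) dx. Term by term:
  ∫_0^1 π*x^3*cos(π*x) dx = -3/π + 12/π^3;  ∫_0^1 -π*x*cos(π*x) dx = 2/π;  ∫_0^1 -π*x^2*cos(π*x) dx = 2/π.
Sum: -3/π + 12/π^3 + 2/π + 2/π = (π^2 + 12)/π^3.
So LHS = (π^2 + 12)/π^3.
∫_0^1 v(x) φ(x) dx = ∫_0^1 (3*x^2*sin(π*x) - 2*x*sin(π*x) - sin(π*x)) dx. Term by term:
  ∫_0^1 -sin(π*x) dx = -2/π;  ∫_0^1 -2*x*sin(π*x) dx = -2/π;  ∫_0^1 3*x^2*sin(π*x) dx = -12/π^3 + 3/π.
Sum: -2/π − 2/π + -12/π^3 + 3/π = (-12 - π^2)/π^3.
So RHS = -∫_0^1 v(x) φ(x) dx = (π^2 + 12)/π^3.
LHS = RHS, so the identity holds for this test φ.
Moreover u is smooth here and v(x) = u'(x) = 3*x**2 - 2*x - 1 pointwise, so the identity holds for every test function. Hence v is the weak derivative of u.


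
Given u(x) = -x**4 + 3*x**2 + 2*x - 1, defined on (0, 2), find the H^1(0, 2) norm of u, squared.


||u||_{H^1}^2 = 26758/315

The H^1 norm (squared) on an interval (0, L) is
  ||u||_{H^1}^2 = ∫_0^L u(x)^2 dx + ∫_0^L u'(x)^2 dx.
Compute u'(x) = -4*x**3 + 6*x + 2.
Then u(x)^2 = x**8 - 6*x**6 - 4*x**5 + 11*x**4 + 12*x**3 - 2*x**2 - 4*x + 1 and u'(x)^2 = 16*x**6 - 48*x**4 - 16*x**3 + 36*x**2 + 24*x + 4.
Integrate each monomial from 0 to 2 using ∫_0^2 c·x^n dx = c·2^(n+1)/(n+1):
  ∫_0^2 u(x)^2 dx = ∫_0^2 (x^8 - 6*x^6 - 4*x^5 + 11*x^4 + 12*x^3 - 2*x^2 - 4*x + 1) dx. Term by term:
    ∫_0^2 x^8 dx = 512/9;  ∫_0^2 -6*x^6 dx = -768/7;  ∫_0^2 -4*x^5 dx = -128/3;
    ∫_0^2 11*x^4 dx = 352/5;  ∫_0^2 12*x^3 dx = 48;  ∫_0^2 -2*x^2 dx = -16/3;
    ∫_0^2 -4*x dx = -8;  ∫_0^2 1 dx = 2.
  Sum: 512/9 − 768/7 − 128/3 + 352/5 + 48 − 16/3 − 8 + 2 = 3646/315.
  ∫_0^2 u'(x)^2 dx = ∫_0^2 (16*x^6 - 48*x^4 - 16*x^3 + 36*x^2 + 24*x + 4) dx. Term by term:
    ∫_0^2 16*x^6 dx = 2048/7;  ∫_0^2 -48*x^4 dx = -1536/5;  ∫_0^2 -16*x^3 dx = -64;
    ∫_0^2 36*x^2 dx = 96;  ∫_0^2 24*x dx = 48;  ∫_0^2 4 dx = 8.
  Sum: 2048/7 − 1536/5 − 64 + 96 + 48 + 8 = 2568/35.
Adding: ||u||_{H^1}^2 = 3646/315 + 2568/35 = 26758/315.


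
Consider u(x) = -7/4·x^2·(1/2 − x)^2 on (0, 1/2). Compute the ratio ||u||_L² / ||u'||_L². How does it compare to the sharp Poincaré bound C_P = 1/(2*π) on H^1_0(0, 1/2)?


||u||_L² / ||u'||_L² = sqrt(3)/12 < C_P = 1/(2*π).

u(x) = -7/4·x^2·(1/2 − x)^2, so u'(x) = 7*x*(-8*x^2 + 6*x - 1)/8.
u(x) = -7/4·x^2·(1/2 − x)^2 vanishes at x = 0 and x = 1/2, so u ∈ H^1_0(0, 1/2). Differentiate via the product rule and integrate the resulting polynomials term by term.
  ∫_0^1/2 u² dx = ∫_0^1/2 (49*x^8/16 - 49*x^7/8 + 147*x^6/32 - 49*x^5/32 + 49*x^4/256) dx. Term by term:
    ∫_0^1/2 49*x^8/16 dx = 49/73728;  ∫_0^1/2 -49*x^7/8 dx = -49/16384;  ∫_0^1/2 147*x^6/32 dx = 21/4096;
    ∫_0^1/2 -49*x^5/32 dx = -49/12288;  ∫_0^1/2 49*x^4/256 dx = 49/40960.
  Sum: 49/73728 − 49/16384 + 21/4096 − 49/12288 + 49/40960 = 7/737280.
  ∫_0^1/2 (u')² dx = ∫_0^1/2 (49*x^6 - 147*x^5/2 + 637*x^4/16 - 147*x^3/16 + 49*x^2/64) dx. Term by term:
    ∫_0^1/2 49*x^6 dx = 7/128;  ∫_0^1/2 -147*x^5/2 dx = -49/256;  ∫_0^1/2 637*x^4/16 dx = 637/2560;
    ∫_0^1/2 -147*x^3/16 dx = -147/1024;  ∫_0^1/2 49*x^2/64 dx = 49/1536.
  Sum: 7/128 − 49/256 + 637/2560 − 147/1024 + 49/1536 = 7/15360.
∫_0^1/2 u² dx = 7/737280, so ||u||_L² = sqrt(35)/1920.
∫_0^1/2 (u')² dx = 7/15360, so ||u'||_L² = sqrt(105)/480.
Ratio ||u||_L² / ||u'||_L² = sqrt(3)/12.
Sharp Poincaré constant on H^1_0(0, 1/2) is C_P = L/π = 1/(2*π), achieved by sin(2*π·x).
A polynomial bump cannot attain the sharp Poincaré constant (only the first sine eigenfunction does), so the ratio is strictly less than C_P, consistent with ||u||_L² ≤ C_P ||u'||_L².


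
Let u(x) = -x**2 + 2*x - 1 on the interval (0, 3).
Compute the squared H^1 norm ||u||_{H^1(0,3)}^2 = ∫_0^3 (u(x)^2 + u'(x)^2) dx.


||u||_{H^1}^2 = 93/5

The H^1 norm (squared) on an interval (0, L) is
  ||u||_{H^1}^2 = ∫_0^L u(x)^2 dx + ∫_0^L u'(x)^2 dx.
Compute u'(x) = 2 - 2*x.
Then u(x)^2 = x**4 - 4*x**3 + 6*x**2 - 4*x + 1 and u'(x)^2 = 4*x**2 - 8*x + 4.
Integrate each monomial from 0 to 3 using ∫_0^3 c·x^n dx = c·3^(n+1)/(n+1):
  ∫_0^3 u(x)^2 dx = ∫_0^3 (x^4 - 4*x^3 + 6*x^2 - 4*x + 1) dx. Term by term:
    ∫_0^3 x^4 dx = 243/5;  ∫_0^3 -4*x^3 dx = -81;  ∫_0^3 6*x^2 dx = 54;
    ∫_0^3 -4*x dx = -18;  ∫_0^3 1 dx = 3.
  Sum: 243/5 − 81 + 54 − 18 + 3 = 33/5.
  ∫_0^3 u'(x)^2 dx = ∫_0^3 (4*x^2 - 8*x + 4) dx. Term by term:
    ∫_0^3 4*x^2 dx = 36;  ∫_0^3 -8*x dx = -36;  ∫_0^3 4 dx = 12.
  Sum: 36 − 36 + 12 = 12.
Adding: ||u||_{H^1}^2 = 33/5 + 12 = 93/5.


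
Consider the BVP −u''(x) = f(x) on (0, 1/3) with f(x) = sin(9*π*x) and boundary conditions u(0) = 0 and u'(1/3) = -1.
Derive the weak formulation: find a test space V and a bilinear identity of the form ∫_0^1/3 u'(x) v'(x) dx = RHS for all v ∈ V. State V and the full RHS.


V = {v ∈ H^1(0, 1/3) : v(0) = 0} (test functions vanish at x = 0 where u is specified); weak form: ∫_0^1/3 u'v' dx = ∫_0^1/3 (sin(9*π*x)) v dx − v(1/3) for all v ∈ V.

Multiply both sides by a test function v and integrate from 0 to 1/3:
  ∫_0^1/3 −u''(x) v(x) dx = ∫_0^1/3 f(x) v(x) dx.
Integrate the LHS by parts once:
  ∫_0^1/3 −u'' v dx = −[u'(x) v(x)]_0^1/3 + ∫_0^1/3 u'(x) v'(x) dx.
Thus ∫_0^1/3 u'(x) v'(x) dx = ∫_0^1/3 f(x) v(x) dx + [u'(x) v(x)]_0^1/3.
Choose V so that boundary terms are either known or forced to vanish.
Mixed BC: u(0) = 0 (Dirichlet) and u'(1/3) = -1 (Neumann). Define V = {v ∈ H^1(0, 1/3) : v(0) = 0}. Then [u' v]_0^1/3 = u'(1/3)·v(1/3) − u'(0)·0 = − v(1/3).
Weak formulation: find u (satisfying any essential BC) such that ∫_0^1/3 u'(x) v'(x) dx = ∫_0^1/3 f v dx − v(1/3) for all v ∈ V (Dirichlet at 0 absorbed into V; Neumann datum at x = 1/3 contributes the boundary term).
Substituting f(x) = sin(9*π*x), the right-hand side is ∫_0^1/3 (sin(9*π*x)) v dx − v(1/3).


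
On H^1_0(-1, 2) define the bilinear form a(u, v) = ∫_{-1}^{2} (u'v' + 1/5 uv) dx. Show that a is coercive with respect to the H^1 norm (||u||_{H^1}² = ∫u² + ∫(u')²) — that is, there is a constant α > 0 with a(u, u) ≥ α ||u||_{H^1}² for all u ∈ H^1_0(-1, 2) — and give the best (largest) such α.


α = (9/5 + π^2)/(9 + π^2)

Coercivity of a(·,·) on H^1_0(-1, 2) means a(u, u) ≥ α ||u||_{H^1}² for every u ∈ H^1_0.
The interval has length L = 3, and Poincaré/coercivity depend only on L. Here a(u, u) = ∫(u')² + (1/5)·∫u².
Here 0 < c = 1/5 < 1. The condition a(u,u) ≥ α||u||_{H^1}² reads (1−α)∫(u')² ≥ (α−c)∫u². Any admissible α is ≤ 1 (rapidly oscillating u have ∫u²/∫(u')² → 0), and α = 1 would force 0 ≥ (1−c)∫u², impossible since c < 1; so 1−α > 0. By the sharp Poincaré inequality on H^1_0 of an interval of length L, ∫(u')² ≥ (π/L)²∫u² with equality for the first sine mode sin(π(x−x₀)/L) (x₀ the left endpoint), so the inequality holds for all u iff (1−α)(π/L)² ≥ α − c, i.e. α ≤ ((π/L)² + c)/((π/L)² + 1) = (1 + c(L/π)²)/(1 + (L/π)²). With (π/L)² = π^2/9 and c = 1/5, the largest admissible constant is α = ((π/L)² + c)/((π/L)² + 1).
Simplifying, α = (9/5 + π^2)/(9 + π^2).


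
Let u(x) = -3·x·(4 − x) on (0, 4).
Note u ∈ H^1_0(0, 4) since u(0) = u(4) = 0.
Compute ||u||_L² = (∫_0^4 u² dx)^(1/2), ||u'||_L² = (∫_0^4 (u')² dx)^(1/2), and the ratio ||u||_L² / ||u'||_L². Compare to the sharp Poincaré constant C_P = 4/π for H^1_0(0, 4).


||u||_L² / ||u'||_L² = 2*sqrt(10)/5 < C_P = 4/π.

u(x) = -3·x·(4 − x), so u'(x) = 6*x - 12.
u(x) = -3·x·(4 − x) vanishes at x = 0 and x = 4, so u ∈ H^1_0(0, 4). Differentiate via the product rule and integrate the resulting polynomials term by term.
  ∫_0^4 u² dx = ∫_0^4 (9*x^4 - 72*x^3 + 144*x^2) dx. Term by term:
    ∫_0^4 9*x^4 dx = 9216/5;  ∫_0^4 -72*x^3 dx = -4608;  ∫_0^4 144*x^2 dx = 3072.
  Sum: 9216/5 − 4608 + 3072 = 1536/5.
  ∫_0^4 (u')² dx = ∫_0^4 (36*x^2 - 144*x + 144) dx. Term by term:
    ∫_0^4 36*x^2 dx = 768;  ∫_0^4 -144*x dx = -1152;  ∫_0^4 144 dx = 576.
  Sum: 768 − 1152 + 576 = 192.
∫_0^4 u² dx = 1536/5, so ||u||_L² = 16*sqrt(30)/5.
∫_0^4 (u')² dx = 192, so ||u'||_L² = 8*sqrt(3).
Ratio ||u||_L² / ||u'||_L² = 2*sqrt(10)/5.
Sharp Poincaré constant on H^1_0(0, 4) is C_P = L/π = 4/π, achieved by sin(π/4·x).
A polynomial bump cannot attain the sharp Poincaré constant (only the first sine eigenfunction does), so the ratio is strictly less than C_P, consistent with ||u||_L² ≤ C_P ||u'||_L².


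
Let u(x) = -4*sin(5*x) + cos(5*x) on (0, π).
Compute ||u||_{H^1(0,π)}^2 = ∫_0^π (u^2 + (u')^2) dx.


||u||_{H^1(0,π)}^2 = 221*π

u'(x) = -5*sin(5*x) - 20*cos(5*x).
Expand u² and (u')² and integrate term by term on (0, π), using: for integers n ≥ 1, ∫_0^π sin²(nx) dx = ∫_0^π cos²(nx) dx = π/2; for n ≠ n', ∫_0^π sin(nx)sin(n'x) dx = ∫_0^π cos(nx)cos(n'x) dx = 0; and by product-to-sum, ∫_0^π sin(nx)cos(n'x) dx = ½∫_0^π [sin((n+n')x) + sin((n−n')x)] dx, which is 0 when n+n' is even and 2n/(n²−n'²) when n+n' is odd (it need not vanish on (0, π)).
  u² squared terms: (-4)²·∫sin(5x)² dx = 16·π/2 = 8*π;  (1)²·∫cos(5x)² dx = 1·π/2 = π/2.
  u² cross terms: 2·(-4)·(1)·∫sin(5x)·cos(5x) dx = -8·(0) = 0.
  So ∫_0^π u² dx = 8*π + π/2 + 0 = 17*π/2.
  (u')² squared terms: (-20)²·∫cos(5x)² dx = 400·π/2 = 200*π;  (-5)²·∫sin(5x)² dx = 25·π/2 = 25*π/2.
  (u')² cross terms: 2·(-20)·(-5)·∫cos(5x)·sin(5x) dx = 200·(0) = 0.
  So ∫_0^π (u')² dx = 200*π + 25*π/2 + 0 = 425*π/2.
||u||_{H^1}^2 = (17*π/2) + (425*π/2) = 221*π.


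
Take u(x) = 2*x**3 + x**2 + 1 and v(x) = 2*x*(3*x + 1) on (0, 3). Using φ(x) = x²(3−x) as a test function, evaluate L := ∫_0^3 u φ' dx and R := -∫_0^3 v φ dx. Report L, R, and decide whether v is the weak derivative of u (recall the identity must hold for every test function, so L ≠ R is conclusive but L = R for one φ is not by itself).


LHS = -1701/10, RHS = -1701/10. Yes, v = u' weakly.

u(x) = 2*x**3 + x**2 + 1, classical derivative u'(x) = 6*x**2 + 2*x.
φ(x) = x²(3−x), so φ'(x) = 3*x*(2 - x).
Note φ(0) = φ(3) = 0, so the boundary term u·φ vanishes.
LHS = ∫_0^3 u(x) φ'(x) dx = ∫_0^3 (-6*x^5 + 9*x^4 + 6*x^3 - 3*x^2 + 6*x) dx. Term by term:
  ∫_0^3 -6*x^5 dx = -729;  ∫_0^3 9*x^4 dx = 2187/5;  ∫_0^3 6*x^3 dx = 243/2;
  ∫_0^3 -3*x^2 dx = -27;  ∫_0^3 6*x dx = 27.
Sum: -729 + 2187/5 + 243/2 − 27 + 27 = -1701/10.
So LHS = -1701/10.
∫_0^3 v(x) φ(x) dx = ∫_0^3 (-6*x^5 + 16*x^4 + 6*x^3) dx. Term by term:
  ∫_0^3 -6*x^5 dx = -729;  ∫_0^3 16*x^4 dx = 3888/5;  ∫_0^3 6*x^3 dx = 243/2.
Sum: -729 + 3888/5 + 243/2 = 1701/10.
So RHS = -∫_0^3 v(x) φ(x) dx = -1701/10.
LHS = RHS, so the identity holds for this test φ.
Moreover u is smooth here and v(x) = u'(x) = 6*x**2 + 2*x pointwise, so the identity holds for every test function. Hence v is the weak derivative of u.


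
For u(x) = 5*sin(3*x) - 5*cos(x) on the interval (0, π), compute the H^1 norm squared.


||u||_{H^1(0,π)}^2 = 150*π

u'(x) = 5*sin(x) + 15*cos(3*x).
Expand u² and (u')² and integrate term by term on (0, π), using: for integers n ≥ 1, ∫_0^π sin²(nx) dx = ∫_0^π cos²(nx) dx = π/2; for n ≠ n', ∫_0^π sin(nx)sin(n'x) dx = ∫_0^π cos(nx)cos(n'x) dx = 0; and by product-to-sum, ∫_0^π sin(nx)cos(n'x) dx = ½∫_0^π [sin((n+n')x) + sin((n−n')x)] dx, which is 0 when n+n' is even and 2n/(n²−n'²) when n+n' is odd (it need not vanish on (0, π)).
  u² squared terms: (-5)²·∫cos(x)² dx = 25·π/2 = 25*π/2;  (5)²·∫sin(3x)² dx = 25·π/2 = 25*π/2.
  u² cross terms: 2·(-5)·(5)·∫cos(x)·sin(3x) dx = -50·(0) = 0.
  So ∫_0^π u² dx = 25*π/2 + 25*π/2 + 0 = 25*π.
  (u')² squared terms: (5)²·∫sin(x)² dx = 25·π/2 = 25*π/2;  (15)²·∫cos(3x)² dx = 225·π/2 = 225*π/2.
  (u')² cross terms: 2·(5)·(15)·∫sin(x)·cos(3x) dx = 150·(0) = 0.
  So ∫_0^π (u')² dx = 25*π/2 + 225*π/2 + 0 = 125*π.
||u||_{H^1}^2 = (25*π) + (125*π) = 150*π.


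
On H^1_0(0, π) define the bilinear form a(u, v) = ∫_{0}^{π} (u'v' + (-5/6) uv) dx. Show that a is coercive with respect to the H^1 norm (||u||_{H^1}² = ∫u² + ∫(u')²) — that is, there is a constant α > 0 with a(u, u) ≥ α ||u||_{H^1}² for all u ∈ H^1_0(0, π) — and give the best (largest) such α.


α = 1/12

Coercivity of a(·,·) on H^1_0(0, π) means a(u, u) ≥ α ||u||_{H^1}² for every u ∈ H^1_0.
The interval has length L = π, and Poincaré/coercivity depend only on L. Here a(u, u) = ∫(u')² + (-5/6)·∫u².
Here c = -5/6 < 0 with |c| < (π/L)² = 1, so coercivity still holds. The condition a(u,u) ≥ α||u||_{H^1}² reads (1−α)∫(u')² ≥ (α−c)∫u². Any admissible α is ≤ 1 (rapidly oscillating u have ∫u²/∫(u')² → 0), and α = 1 would force 0 ≥ (1−c)∫u², impossible since c < 1; so 1−α > 0. By the sharp Poincaré inequality on H^1_0 of an interval of length L, ∫(u')² ≥ (π/L)²∫u² with equality for the first sine mode sin(π(x−x₀)/L) (x₀ the left endpoint), so the inequality holds for all u iff (1−α)(π/L)² ≥ α − c, i.e. α ≤ ((π/L)² + c)/((π/L)² + 1) = (1 + c(L/π)²)/(1 + (L/π)²). (Direct route, valid since c ≤ 0: Poincaré gives c∫u² ≥ c(L/π)²∫(u')², so a(u,u) ≥ (1 + c(L/π)²)∫(u')², while ||u||_{H^1}² ≤ (1 + (L/π)²)∫(u')²; dividing yields the same α.) With (π/L)² = 1 and c = -5/6, the largest admissible constant is α = ((π/L)² + c)/((π/L)² + 1).
Simplifying, α = 1/12.


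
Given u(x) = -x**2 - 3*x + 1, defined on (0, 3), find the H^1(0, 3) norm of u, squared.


||u||_{H^1}^2 = 3261/10

The H^1 norm (squared) on an interval (0, L) is
  ||u||_{H^1}^2 = ∫_0^L u(x)^2 dx + ∫_0^L u'(x)^2 dx.
Compute u'(x) = -2*x - 3.
Then u(x)^2 = x**4 + 6*x**3 + 7*x**2 - 6*x + 1 and u'(x)^2 = 4*x**2 + 12*x + 9.
Integrate each monomial from 0 to 3 using ∫_0^3 c·x^n dx = c·3^(n+1)/(n+1):
  ∫_0^3 u(x)^2 dx = ∫_0^3 (x^4 + 6*x^3 + 7*x^2 - 6*x + 1) dx. Term by term:
    ∫_0^3 x^4 dx = 243/5;  ∫_0^3 6*x^3 dx = 243/2;  ∫_0^3 7*x^2 dx = 63;
    ∫_0^3 -6*x dx = -27;  ∫_0^3 1 dx = 3.
  Sum: 243/5 + 243/2 + 63 − 27 + 3 = 2091/10.
  ∫_0^3 u'(x)^2 dx = ∫_0^3 (4*x^2 + 12*x + 9) dx. Term by term:
    ∫_0^3 4*x^2 dx = 36;  ∫_0^3 12*x dx = 54;  ∫_0^3 9 dx = 27.
  Sum: 36 + 54 + 27 = 117.
Adding: ||u||_{H^1}^2 = 2091/10 + 117 = 3261/10.


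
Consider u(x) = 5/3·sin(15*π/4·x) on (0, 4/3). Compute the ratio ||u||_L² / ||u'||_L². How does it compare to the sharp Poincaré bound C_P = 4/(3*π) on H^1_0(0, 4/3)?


||u||_L² / ||u'||_L² = 4/(15*π) < C_P = 4/(3*π).

u(x) = 5/3·sin(15*π/4·x), so u'(x) = 25*π*cos(15*π*x/4)/4.
Writing u(x) = A·sin(kπx/L) with A = 5/3 and k = 5, use ∫_0^L sin²(kπx/L) dx = L/2 and ∫_0^L cos²(kπx/L) dx = L/2.
u² = 25/9·sin²(15*π/4·x) and (u')² = 625*π^2/16·cos²(15*π/4·x), and each of sin², cos² integrates to L/2 = 2/3 over (0, 4/3).
∫_0^4/3 u² dx = 50/27, so ||u||_L² = 5*sqrt(6)/9.
∫_0^4/3 (u')² dx = 625*π^2/24, so ||u'||_L² = 25*sqrt(6)*π/12.
Ratio ||u||_L² / ||u'||_L² = 4/(15*π).
Sharp Poincaré constant on H^1_0(0, 4/3) is C_P = L/π = 4/(3*π), achieved by sin(3*π/4·x).
This is the k = 5 harmonic; the ratio L/(kπ) is strictly less than C_P = L/π, consistent with the sharp inequality ||u||_L² ≤ C_P ||u'||_L².


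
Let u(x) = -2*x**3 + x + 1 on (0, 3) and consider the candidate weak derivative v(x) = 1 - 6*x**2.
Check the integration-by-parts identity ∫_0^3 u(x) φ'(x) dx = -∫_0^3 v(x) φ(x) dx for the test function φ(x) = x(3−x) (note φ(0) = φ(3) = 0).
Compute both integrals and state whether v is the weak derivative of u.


LHS = 342/5, RHS = 342/5. Yes, v = u' weakly.

u(x) = -2*x**3 + x + 1, classical derivative u'(x) = 1 - 6*x**2.
φ(x) = x(3−x), so φ'(x) = 3 - 2*x.
Note φ(0) = φ(3) = 0, so the boundary term u·φ vanishes.
LHS = ∫_0^3 u(x) φ'(x) dx = ∫_0^3 (4*x^4 - 6*x^3 - 2*x^2 + x + 3) dx. Term by term:
  ∫_0^3 4*x^4 dx = 972/5;  ∫_0^3 -6*x^3 dx = -243/2;  ∫_0^3 -2*x^2 dx = -18;
  ∫_0^3 x dx = 9/2;  ∫_0^3 3 dx = 9.
Sum: 972/5 − 243/2 − 18 + 9/2 + 9 = 342/5.
So LHS = 342/5.
∫_0^3 v(x) φ(x) dx = ∫_0^3 (6*x^4 - 18*x^3 - x^2 + 3*x) dx. Term by term:
  ∫_0^3 6*x^4 dx = 1458/5;  ∫_0^3 -18*x^3 dx = -729/2;  ∫_0^3 -x^2 dx = -9;
  ∫_0^3 3*x dx = 27/2.
Sum: 1458/5 − 729/2 − 9 + 27/2 = -342/5.
So RHS = -∫_0^3 v(x) φ(x) dx = 342/5.
LHS = RHS, so the identity holds for this test φ.
Moreover u is smooth here and v(x) = u'(x) = 1 - 6*x**2 pointwise, so the identity holds for every test function. Hence v is the weak derivative of u.


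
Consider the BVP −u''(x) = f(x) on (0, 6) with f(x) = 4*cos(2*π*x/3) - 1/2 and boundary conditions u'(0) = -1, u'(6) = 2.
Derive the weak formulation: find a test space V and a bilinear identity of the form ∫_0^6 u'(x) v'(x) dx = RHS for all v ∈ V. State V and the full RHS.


V = H^1(0, 6) (v unrestricted at boundary; u is determined up to an additive constant); weak form: ∫_0^6 u'v' dx = ∫_0^6 (4*cos(2*π*x/3) - 1/2) v dx + 2·v(6) + v(0) for all v ∈ V.

Multiply both sides by a test function v and integrate from 0 to 6:
  ∫_0^6 −u''(x) v(x) dx = ∫_0^6 f(x) v(x) dx.
Integrate the LHS by parts once:
  ∫_0^6 −u'' v dx = −[u'(x) v(x)]_0^6 + ∫_0^6 u'(x) v'(x) dx.
Thus ∫_0^6 u'(x) v'(x) dx = ∫_0^6 f(x) v(x) dx + [u'(x) v(x)]_0^6.
Choose V so that boundary terms are either known or forced to vanish.
u has inhomogeneous Neumann u'(0) = -1, u'(6) = 2. [u' v]_0^6 = (2)·v(6) − (-1)·v(0) = 2·v(6) + v(0). Take V = H^1(0, 6); boundary term becomes part of RHS.
Weak formulation: find u (satisfying any essential BC) such that ∫_0^6 u'(x) v'(x) dx = ∫_0^6 f v dx + 2·v(6) + v(0) for all v ∈ V (Neumann data are natural BCs: they enter the RHS as boundary terms).
Substituting f(x) = 4*cos(2*π*x/3) - 1/2, the right-hand side is ∫_0^6 (4*cos(2*π*x/3) - 1/2) v dx + 2·v(6) + v(0).
Compatibility check (pure Neumann): taking v ≡ 1 ∈ V gives 0 = ∫_0^6 f dx + (2) − (-1), i.e. ∫_0^6 f dx must equal u'(0) − u'(6) = -3. Indeed ∫_0^6 (4*cos(2*π*x/3) - 1/2) dx = -3, so the data are compatible. The solution is then unique only up to an additive constant (fix it e.g. by requiring ∫_0^6 u dx = 0).


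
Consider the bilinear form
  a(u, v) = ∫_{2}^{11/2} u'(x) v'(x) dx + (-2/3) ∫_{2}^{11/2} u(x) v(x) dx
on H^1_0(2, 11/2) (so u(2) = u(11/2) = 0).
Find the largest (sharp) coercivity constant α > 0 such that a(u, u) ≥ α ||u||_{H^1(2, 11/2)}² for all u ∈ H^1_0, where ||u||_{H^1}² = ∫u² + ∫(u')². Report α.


α = 2*(-49 + 6*π^2)/(3*(4*π^2 + 49))

Coercivity of a(·,·) on H^1_0(2, 11/2) means a(u, u) ≥ α ||u||_{H^1}² for every u ∈ H^1_0.
The interval has length L = 7/2, and Poincaré/coercivity depend only on L. Here a(u, u) = ∫(u')² + (-2/3)·∫u².
Here c = -2/3 < 0 with |c| < (π/L)² = 4*π^2/49, so coercivity still holds. The condition a(u,u) ≥ α||u||_{H^1}² reads (1−α)∫(u')² ≥ (α−c)∫u². Any admissible α is ≤ 1 (rapidly oscillating u have ∫u²/∫(u')² → 0), and α = 1 would force 0 ≥ (1−c)∫u², impossible since c < 1; so 1−α > 0. By the sharp Poincaré inequality on H^1_0 of an interval of length L, ∫(u')² ≥ (π/L)²∫u² with equality for the first sine mode sin(π(x−x₀)/L) (x₀ the left endpoint), so the inequality holds for all u iff (1−α)(π/L)² ≥ α − c, i.e. α ≤ ((π/L)² + c)/((π/L)² + 1) = (1 + c(L/π)²)/(1 + (L/π)²). (Direct route, valid since c ≤ 0: Poincaré gives c∫u² ≥ c(L/π)²∫(u')², so a(u,u) ≥ (1 + c(L/π)²)∫(u')², while ||u||_{H^1}² ≤ (1 + (L/π)²)∫(u')²; dividing yields the same α.) With (π/L)² = 4*π^2/49 and c = -2/3, the largest admissible constant is α = ((π/L)² + c)/((π/L)² + 1).
Simplifying, α = 2*(-49 + 6*π^2)/(3*(4*π^2 + 49)).


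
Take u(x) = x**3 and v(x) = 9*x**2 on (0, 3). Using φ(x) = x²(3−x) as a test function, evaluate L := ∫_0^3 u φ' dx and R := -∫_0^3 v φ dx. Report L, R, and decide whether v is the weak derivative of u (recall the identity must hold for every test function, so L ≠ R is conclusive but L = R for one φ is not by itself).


LHS = -729/10, RHS = -2187/10. No, v is not the weak derivative of u.

u(x) = x**3, classical derivative u'(x) = 3*x**2.
φ(x) = x²(3−x), so φ'(x) = 3*x*(2 - x).
Note φ(0) = φ(3) = 0, so the boundary term u·φ vanishes.
LHS = ∫_0^3 u(x) φ'(x) dx = ∫_0^3 (-3*x^5 + 6*x^4) dx. Term by term:
  ∫_0^3 -3*x^5 dx = -729/2;  ∫_0^3 6*x^4 dx = 1458/5.
Sum: -729/2 + 1458/5 = -729/10.
So LHS = -729/10.
∫_0^3 v(x) φ(x) dx = ∫_0^3 (-9*x^5 + 27*x^4) dx. Term by term:
  ∫_0^3 -9*x^5 dx = -2187/2;  ∫_0^3 27*x^4 dx = 6561/5.
Sum: -2187/2 + 6561/5 = 2187/10.
So RHS = -∫_0^3 v(x) φ(x) dx = -2187/10.
LHS − RHS = 729/5 ≠ 0, so the identity fails.
(For a valid weak derivative the identity must hold for EVERY test function, in particular this one. The failure shows v is NOT the weak derivative of u.)
Correct weak derivative would be u'(x) = 3*x**2.


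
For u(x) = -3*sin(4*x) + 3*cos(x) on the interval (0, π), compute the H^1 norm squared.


||u||_{H^1(0,π)}^2 = -96/5 + 171*π/2

u'(x) = -3*sin(x) - 12*cos(4*x).
Expand u² and (u')² and integrate term by term on (0, π), using: for integers n ≥ 1, ∫_0^π sin²(nx) dx = ∫_0^π cos²(nx) dx = π/2; for n ≠ n', ∫_0^π sin(nx)sin(n'x) dx = ∫_0^π cos(nx)cos(n'x) dx = 0; and by product-to-sum, ∫_0^π sin(nx)cos(n'x) dx = ½∫_0^π [sin((n+n')x) + sin((n−n')x)] dx, which is 0 when n+n' is even and 2n/(n²−n'²) when n+n' is odd (it need not vanish on (0, π)).
  u² squared terms: (-3)²·∫sin(4x)² dx = 9·π/2 = 9*π/2;  (3)²·∫cos(x)² dx = 9·π/2 = 9*π/2.
  u² cross terms: 2·(-3)·(3)·∫sin(4x)·cos(x) dx = -18·(8/15) = -48/5.
  So ∫_0^π u² dx = 9*π/2 + 9*π/2 − 48/5 = -48/5 + 9*π.
  (u')² squared terms: (-12)²·∫cos(4x)² dx = 144·π/2 = 72*π;  (-3)²·∫sin(x)² dx = 9·π/2 = 9*π/2.
  (u')² cross terms: 2·(-12)·(-3)·∫cos(4x)·sin(x) dx = 72·(-2/15) = -48/5.
  So ∫_0^π (u')² dx = 72*π + 9*π/2 − 48/5 = -48/5 + 153*π/2.
||u||_{H^1}^2 = (-48/5 + 9*π) + (-48/5 + 153*π/2) = -96/5 + 171*π/2.
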